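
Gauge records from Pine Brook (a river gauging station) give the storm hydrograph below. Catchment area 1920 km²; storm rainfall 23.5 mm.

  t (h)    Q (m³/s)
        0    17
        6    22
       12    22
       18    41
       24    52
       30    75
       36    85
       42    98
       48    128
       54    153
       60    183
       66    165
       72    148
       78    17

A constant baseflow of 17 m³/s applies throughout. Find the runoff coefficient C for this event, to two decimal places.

ΣQ_DR = 968.0 m³/s; V = ΣQ_DR·Δt = 2.091 × 10^7 m³.
Runoff depth d = V / A = 10.89 mm.
C = d / P = 10.89 / 23.5 = 0.46.

C ≈ 0.46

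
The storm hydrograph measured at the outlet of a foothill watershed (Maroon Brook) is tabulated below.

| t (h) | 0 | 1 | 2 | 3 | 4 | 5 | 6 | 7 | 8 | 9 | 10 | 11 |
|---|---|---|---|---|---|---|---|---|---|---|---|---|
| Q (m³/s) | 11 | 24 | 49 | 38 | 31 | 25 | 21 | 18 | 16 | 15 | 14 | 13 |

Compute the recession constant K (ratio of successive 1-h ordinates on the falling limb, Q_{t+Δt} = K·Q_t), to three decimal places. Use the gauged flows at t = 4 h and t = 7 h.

K ≈ 0.834

Using the recession-limb readings at t = 4 h and t = 7 h: Q falls from 31 to 18 m³/s over 3 intervals.
K = (Q₂/Q₁)^(1/3) = (18/31)^(1/3) = 0.834.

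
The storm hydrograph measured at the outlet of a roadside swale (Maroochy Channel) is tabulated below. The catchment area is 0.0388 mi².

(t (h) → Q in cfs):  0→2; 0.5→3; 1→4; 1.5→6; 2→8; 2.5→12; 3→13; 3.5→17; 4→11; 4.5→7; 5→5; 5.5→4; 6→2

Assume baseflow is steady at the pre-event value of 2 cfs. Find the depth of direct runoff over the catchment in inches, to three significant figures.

d ≈ 1.36 in

Direct runoff: 0.0, 1.0, 2.0, 4.0, 6.0, 10.0, 11.0, 15.0, 9.0, 5.0, 3.0, 2.0, 0.0 cfs; ΣQ_DR = 68.00 cfs.
V = ΣQ_DR · Δt = 68.00 × 1800 s = 1.224 × 10^5 ft³.
Over A = 0.0388 mi², depth = V / A = 1.36 in.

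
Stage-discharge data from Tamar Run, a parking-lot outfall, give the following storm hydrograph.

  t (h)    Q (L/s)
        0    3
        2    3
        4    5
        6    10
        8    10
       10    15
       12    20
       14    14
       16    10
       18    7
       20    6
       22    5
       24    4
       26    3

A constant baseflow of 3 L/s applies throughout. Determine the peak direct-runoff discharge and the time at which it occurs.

Q_p = 17.0 L/s at t = 12 h

Subtracting baseflow gives direct-runoff ordinates: 0.0, 0.0, 2.0, 7.0, 7.0, 12.0, 17.0, 11.0, 7.0, 4.0, 3.0, 2.0, 1.0, 0.0 L/s.
The maximum is 17.0 L/s, occurring at the reading for t = 12 h.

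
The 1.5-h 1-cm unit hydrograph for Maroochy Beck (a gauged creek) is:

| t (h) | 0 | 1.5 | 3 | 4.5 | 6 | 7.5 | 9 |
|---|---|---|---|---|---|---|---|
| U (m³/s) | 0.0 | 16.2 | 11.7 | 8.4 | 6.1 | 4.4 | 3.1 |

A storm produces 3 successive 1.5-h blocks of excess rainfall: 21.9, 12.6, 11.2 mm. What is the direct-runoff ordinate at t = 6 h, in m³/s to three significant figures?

Q ≈ 37.0 m³/s

By discrete convolution, Q_j = Σ (P_i / 10 mm) · U_{j−i}.
At t = 6 h (j=4): Q = (21.9/10)·6.1 + (12.6/10)·8.4 + (11.2/10)·11.7 = 37.0 m³/s.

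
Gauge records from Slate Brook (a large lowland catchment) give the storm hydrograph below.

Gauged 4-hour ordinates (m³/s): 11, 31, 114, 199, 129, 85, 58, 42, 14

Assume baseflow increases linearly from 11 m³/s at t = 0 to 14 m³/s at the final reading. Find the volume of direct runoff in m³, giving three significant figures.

Direct-runoff ordinates (Q − Q_b): 0.00, 19.62, 102.25, 186.88, 116.50, 72.12, 44.75, 28.38, 0.00 m³/s.
ΣQ_DR = 570.5 m³/s.
With Δt = 4 h = 14400 s, V = ΣQ_DR · Δt = 570.5 × 14400 = 8.22 × 10^6 m³.

V ≈ 8.22 × 10^6 m³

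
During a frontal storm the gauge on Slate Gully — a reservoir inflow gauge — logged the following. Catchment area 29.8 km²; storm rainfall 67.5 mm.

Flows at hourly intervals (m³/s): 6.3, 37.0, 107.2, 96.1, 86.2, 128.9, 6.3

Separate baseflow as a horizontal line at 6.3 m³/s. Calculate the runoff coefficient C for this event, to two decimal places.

C ≈ 0.76

ΣQ_DR = 423.9 m³/s; V = ΣQ_DR·Δt = 1.526 × 10^6 m³.
Runoff depth d = V / A = 51.21 mm.
C = d / P = 51.21 / 67.5 = 0.76.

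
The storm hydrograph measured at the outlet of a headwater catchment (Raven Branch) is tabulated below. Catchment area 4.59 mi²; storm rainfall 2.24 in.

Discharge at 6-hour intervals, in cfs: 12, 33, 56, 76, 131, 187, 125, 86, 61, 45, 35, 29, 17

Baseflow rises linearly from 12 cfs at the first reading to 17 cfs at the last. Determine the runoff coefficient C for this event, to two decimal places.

C ≈ 0.64

ΣQ_DR = 704.5 cfs; V = ΣQ_DR·Δt = 1.522 × 10^7 ft³.
Runoff depth d = V / A = 1.427 in.
C = d / P = 1.427 / 2.24 = 0.64.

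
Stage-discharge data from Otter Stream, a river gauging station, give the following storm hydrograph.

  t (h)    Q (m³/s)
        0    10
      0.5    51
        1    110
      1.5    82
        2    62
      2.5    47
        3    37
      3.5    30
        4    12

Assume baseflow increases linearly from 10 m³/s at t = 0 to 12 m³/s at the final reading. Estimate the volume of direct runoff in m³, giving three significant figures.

Direct-runoff ordinates (Q − Q_b): 0.00, 40.75, 99.50, 71.25, 51.00, 35.75, 25.50, 18.25, 0.00 m³/s.
ΣQ_DR = 342.0 m³/s.
With Δt = 0.5 h = 1800 s, V = ΣQ_DR · Δt = 342.0 × 1800 = 6.16 × 10^5 m³.

V ≈ 6.16 × 10^5 m³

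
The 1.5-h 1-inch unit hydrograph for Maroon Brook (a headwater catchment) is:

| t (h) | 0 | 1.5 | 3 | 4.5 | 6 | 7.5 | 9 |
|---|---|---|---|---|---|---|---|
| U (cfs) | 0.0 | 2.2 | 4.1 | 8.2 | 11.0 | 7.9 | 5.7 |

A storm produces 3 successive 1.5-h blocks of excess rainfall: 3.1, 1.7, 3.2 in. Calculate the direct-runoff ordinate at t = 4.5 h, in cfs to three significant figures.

By discrete convolution, Q_j = Σ (P_i / 1 in) · U_{j−i}.
At t = 4.5 h (j=3): Q = (3.1/1)·8.2 + (1.7/1)·4.1 + (3.2/1)·2.2 = 39.4 cfs.

Q ≈ 39.4 cfs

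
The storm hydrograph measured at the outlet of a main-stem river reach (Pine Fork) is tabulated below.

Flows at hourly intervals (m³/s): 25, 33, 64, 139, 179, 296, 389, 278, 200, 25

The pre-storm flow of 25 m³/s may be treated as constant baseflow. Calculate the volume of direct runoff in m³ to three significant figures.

Direct-runoff ordinates (Q − Q_b): 0.0, 8.0, 39.0, 114.0, 154.0, 271.0, 364.0, 253.0, 175.0, 0.0 m³/s.
ΣQ_DR = 1378 m³/s.
With Δt = 1 h = 3600 s, V = ΣQ_DR · Δt = 1378 × 3600 = 4.96 × 10^6 m³.

V ≈ 4.96 × 10^6 m³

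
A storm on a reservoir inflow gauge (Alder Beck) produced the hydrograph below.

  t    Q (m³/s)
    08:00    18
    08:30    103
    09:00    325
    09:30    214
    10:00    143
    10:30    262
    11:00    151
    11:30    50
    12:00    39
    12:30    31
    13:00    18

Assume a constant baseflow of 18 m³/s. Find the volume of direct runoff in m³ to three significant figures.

Direct-runoff ordinates (Q − Q_b): 0.0, 85.0, 307.0, 196.0, 125.0, 244.0, 133.0, 32.0, 21.0, 13.0, 0.0 m³/s.
ΣQ_DR = 1156 m³/s.
With Δt = 0.5 h = 1800 s, V = ΣQ_DR · Δt = 1156 × 1800 = 2.08 × 10^6 m³.

V ≈ 2.08 × 10^6 m³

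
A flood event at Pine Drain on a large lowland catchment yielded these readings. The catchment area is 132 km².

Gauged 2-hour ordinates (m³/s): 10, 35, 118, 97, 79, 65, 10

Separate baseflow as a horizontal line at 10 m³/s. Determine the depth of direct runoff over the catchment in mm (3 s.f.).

Direct runoff: 0.0, 25.0, 108.0, 87.0, 69.0, 55.0, 0.0 m³/s; ΣQ_DR = 344.0 m³/s.
V = ΣQ_DR · Δt = 344.0 × 7200 s = 2.477 × 10^6 m³.
Over A = 132 km², depth = V / A = 18.8 mm.

d ≈ 18.8 mm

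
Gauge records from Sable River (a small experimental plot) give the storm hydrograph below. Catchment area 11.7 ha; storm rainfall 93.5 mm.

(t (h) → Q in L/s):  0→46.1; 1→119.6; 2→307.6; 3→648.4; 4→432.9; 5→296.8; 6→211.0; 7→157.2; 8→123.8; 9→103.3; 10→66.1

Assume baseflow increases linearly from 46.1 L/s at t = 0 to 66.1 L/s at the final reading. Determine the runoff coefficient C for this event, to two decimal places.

ΣQ_DR = 1896 L/s; V = ΣQ_DR·Δt = 6.825 × 10^6 L.
Runoff depth d = V / A = 58.33 mm.
C = d / P = 58.33 / 93.5 = 0.62.

C ≈ 0.62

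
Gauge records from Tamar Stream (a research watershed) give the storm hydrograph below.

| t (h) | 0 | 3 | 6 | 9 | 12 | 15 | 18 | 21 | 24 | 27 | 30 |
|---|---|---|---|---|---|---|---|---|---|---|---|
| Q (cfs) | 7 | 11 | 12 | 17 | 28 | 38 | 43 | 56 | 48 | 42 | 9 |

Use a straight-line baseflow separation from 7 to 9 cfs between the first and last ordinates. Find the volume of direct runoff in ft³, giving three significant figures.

Direct-runoff ordinates (Q − Q_b): 0.00, 3.80, 4.60, 9.40, 20.20, 30.00, 34.80, 47.60, 39.40, 33.20, 0.00 cfs.
ΣQ_DR = 223.0 cfs.
With Δt = 3 h = 10800 s, V = ΣQ_DR · Δt = 223.0 × 10800 = 2.41 × 10^6 ft³.

V ≈ 2.41 × 10^6 ft³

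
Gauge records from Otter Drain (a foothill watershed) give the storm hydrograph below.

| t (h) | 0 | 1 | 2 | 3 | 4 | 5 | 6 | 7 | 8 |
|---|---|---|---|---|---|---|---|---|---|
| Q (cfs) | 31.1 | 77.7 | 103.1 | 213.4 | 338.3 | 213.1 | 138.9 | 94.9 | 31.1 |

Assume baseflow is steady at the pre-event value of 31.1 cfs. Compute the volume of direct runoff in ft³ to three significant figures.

Direct-runoff ordinates (Q − Q_b): 0.0, 46.6, 72.0, 182.3, 307.2, 182.0, 107.8, 63.8, 0.0 cfs.
ΣQ_DR = 961.7 cfs.
With Δt = 1 h = 3600 s, V = ΣQ_DR · Δt = 961.7 × 3600 = 3.46 × 10^6 ft³.

V ≈ 3.46 × 10^6 ft³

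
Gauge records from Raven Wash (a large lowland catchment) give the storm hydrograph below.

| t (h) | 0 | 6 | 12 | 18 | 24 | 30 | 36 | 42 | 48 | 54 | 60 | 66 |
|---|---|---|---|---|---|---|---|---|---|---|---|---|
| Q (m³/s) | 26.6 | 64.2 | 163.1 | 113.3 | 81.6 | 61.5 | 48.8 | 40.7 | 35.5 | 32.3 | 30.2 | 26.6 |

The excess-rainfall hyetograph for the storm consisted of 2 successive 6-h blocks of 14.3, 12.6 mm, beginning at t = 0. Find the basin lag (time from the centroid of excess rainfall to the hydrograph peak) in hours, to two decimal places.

t_L ≈ 6.19 h

Centroid of excess rainfall: t_c = Σ P_i·t̄_i / ΣP_i = 5.8104 h (block centres at 3, 9 h).
Hydrograph peak occurs at t = 12 h, so basin lag t_L = 12 − 5.8104 = 6.19 h.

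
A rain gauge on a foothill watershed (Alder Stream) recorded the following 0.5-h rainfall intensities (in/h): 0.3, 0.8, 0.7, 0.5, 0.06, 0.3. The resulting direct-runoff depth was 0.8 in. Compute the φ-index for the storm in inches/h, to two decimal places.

Only the 5 blocks with intensity above φ contribute runoff: 0.3, 0.8, 0.7, 0.5, 0.3 in/h.
Σ(I−φ)·Δt = d  ⇒  (0.3+0.8+0.7+0.5+0.3 − 5φ)·0.5 = 0.8
φ = (2.600 − 0.8/0.5) / 5 = 0.20 in/h.

φ ≈ 0.20 in/h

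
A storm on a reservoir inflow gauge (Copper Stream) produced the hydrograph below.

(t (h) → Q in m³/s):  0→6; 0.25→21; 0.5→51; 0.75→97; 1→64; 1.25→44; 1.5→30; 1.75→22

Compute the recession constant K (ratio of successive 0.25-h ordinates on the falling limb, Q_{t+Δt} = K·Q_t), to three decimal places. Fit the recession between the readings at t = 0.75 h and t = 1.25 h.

Using the recession-limb readings at t = 0.75 h and t = 1.25 h: Q falls from 97 to 44 m³/s over 2 intervals.
K = (Q₂/Q₁)^(1/2) = (44/97)^(1/2) = 0.674.

K ≈ 0.674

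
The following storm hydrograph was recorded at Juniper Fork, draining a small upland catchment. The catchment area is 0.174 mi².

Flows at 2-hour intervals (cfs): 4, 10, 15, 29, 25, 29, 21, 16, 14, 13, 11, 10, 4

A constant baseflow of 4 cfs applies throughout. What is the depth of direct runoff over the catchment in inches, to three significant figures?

d ≈ 2.65 in

Direct runoff: 0.0, 6.0, 11.0, 25.0, 21.0, 25.0, 17.0, 12.0, 10.0, 9.0, 7.0, 6.0, 0.0 cfs; ΣQ_DR = 149.0 cfs.
V = ΣQ_DR · Δt = 149.0 × 7200 s = 1.073 × 10^6 ft³.
Over A = 0.174 mi², depth = V / A = 2.65 in.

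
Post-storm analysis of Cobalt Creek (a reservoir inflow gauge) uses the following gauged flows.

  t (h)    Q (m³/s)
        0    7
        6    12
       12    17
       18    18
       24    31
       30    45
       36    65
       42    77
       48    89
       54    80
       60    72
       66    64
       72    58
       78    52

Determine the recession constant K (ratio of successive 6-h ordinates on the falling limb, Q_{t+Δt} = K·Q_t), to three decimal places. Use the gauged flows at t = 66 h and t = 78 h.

Using the recession-limb readings at t = 66 h and t = 78 h: Q falls from 64 to 52 m³/s over 2 intervals.
K = (Q₂/Q₁)^(1/2) = (52/64)^(1/2) = 0.901.

K ≈ 0.901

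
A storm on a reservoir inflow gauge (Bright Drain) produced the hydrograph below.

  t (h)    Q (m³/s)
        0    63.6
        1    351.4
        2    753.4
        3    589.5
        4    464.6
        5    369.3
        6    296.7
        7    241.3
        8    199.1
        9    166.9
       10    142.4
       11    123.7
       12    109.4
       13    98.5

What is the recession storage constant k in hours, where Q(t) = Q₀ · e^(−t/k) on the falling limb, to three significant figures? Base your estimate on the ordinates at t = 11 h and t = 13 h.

On the falling limb, Q drops from 123.7 to 98.5 m³/s between t = 11 h and t = 13 h (Δt = 2 h).
k = −Δt / ln(Q₂/Q₁) = −2 / ln(98.5/123.7) = 8.78 h.

k ≈ 8.78 h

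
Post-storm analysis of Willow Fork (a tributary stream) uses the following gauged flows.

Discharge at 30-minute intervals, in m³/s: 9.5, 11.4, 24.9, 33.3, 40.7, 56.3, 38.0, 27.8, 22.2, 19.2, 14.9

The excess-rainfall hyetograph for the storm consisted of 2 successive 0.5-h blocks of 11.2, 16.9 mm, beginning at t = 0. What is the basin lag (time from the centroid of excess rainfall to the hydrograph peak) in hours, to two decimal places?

Centroid of excess rainfall: t_c = Σ P_i·t̄_i / ΣP_i = 0.5507 h (block centres at 0.25, 0.75 h).
Hydrograph peak occurs at t = 2.5 h, so basin lag t_L = 2.5 − 0.5507 = 1.95 h.

t_L ≈ 1.95 h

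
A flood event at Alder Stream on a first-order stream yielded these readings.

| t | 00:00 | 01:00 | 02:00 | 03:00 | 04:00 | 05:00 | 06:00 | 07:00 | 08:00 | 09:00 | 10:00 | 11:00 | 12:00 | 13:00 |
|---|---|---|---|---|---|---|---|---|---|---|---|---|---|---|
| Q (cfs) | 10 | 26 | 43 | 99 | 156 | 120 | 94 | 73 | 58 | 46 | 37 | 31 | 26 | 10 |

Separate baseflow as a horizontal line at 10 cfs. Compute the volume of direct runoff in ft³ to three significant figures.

Direct-runoff ordinates (Q − Q_b): 0.0, 16.0, 33.0, 89.0, 146.0, 110.0, 84.0, 63.0, 48.0, 36.0, 27.0, 21.0, 16.0, 0.0 cfs.
ΣQ_DR = 689.0 cfs.
With Δt = 1 h = 3600 s, V = ΣQ_DR · Δt = 689.0 × 3600 = 2.48 × 10^6 ft³.

V ≈ 2.48 × 10^6 ft³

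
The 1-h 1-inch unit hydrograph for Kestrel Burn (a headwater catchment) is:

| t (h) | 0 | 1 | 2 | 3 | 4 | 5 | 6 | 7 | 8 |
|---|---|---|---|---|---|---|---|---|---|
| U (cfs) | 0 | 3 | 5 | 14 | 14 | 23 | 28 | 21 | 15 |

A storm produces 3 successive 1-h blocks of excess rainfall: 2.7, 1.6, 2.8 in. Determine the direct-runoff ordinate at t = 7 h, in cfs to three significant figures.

By discrete convolution, Q_j = Σ (P_i / 1 in) · U_{j−i}.
At t = 7 h (j=7): Q = (2.7/1)·21 + (1.6/1)·28 + (2.8/1)·23 = 166 cfs.

Q ≈ 166 cfs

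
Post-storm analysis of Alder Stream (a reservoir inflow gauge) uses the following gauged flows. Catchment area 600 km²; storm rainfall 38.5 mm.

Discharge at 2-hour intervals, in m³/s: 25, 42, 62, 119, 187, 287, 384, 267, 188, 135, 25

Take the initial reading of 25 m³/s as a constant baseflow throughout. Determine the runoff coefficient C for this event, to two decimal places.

ΣQ_DR = 1446 m³/s; V = ΣQ_DR·Δt = 1.041 × 10^7 m³.
Runoff depth d = V / A = 17.35 mm.
C = d / P = 17.35 / 38.5 = 0.45.

C ≈ 0.45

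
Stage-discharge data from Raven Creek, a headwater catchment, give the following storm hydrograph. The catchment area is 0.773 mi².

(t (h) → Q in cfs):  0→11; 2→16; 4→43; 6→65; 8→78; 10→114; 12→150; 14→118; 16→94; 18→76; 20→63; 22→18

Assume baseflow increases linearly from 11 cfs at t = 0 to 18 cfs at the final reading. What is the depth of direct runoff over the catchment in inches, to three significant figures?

d ≈ 2.69 in

Direct runoff: 0.00, 4.36, 30.73, 52.09, 64.45, 99.82, 135.18, 102.55, 77.91, 59.27, 45.64, 0.00 cfs; ΣQ_DR = 672.0 cfs.
V = ΣQ_DR · Δt = 672.0 × 7200 s = 4.838 × 10^6 ft³.
Over A = 0.773 mi², depth = V / A = 2.69 in.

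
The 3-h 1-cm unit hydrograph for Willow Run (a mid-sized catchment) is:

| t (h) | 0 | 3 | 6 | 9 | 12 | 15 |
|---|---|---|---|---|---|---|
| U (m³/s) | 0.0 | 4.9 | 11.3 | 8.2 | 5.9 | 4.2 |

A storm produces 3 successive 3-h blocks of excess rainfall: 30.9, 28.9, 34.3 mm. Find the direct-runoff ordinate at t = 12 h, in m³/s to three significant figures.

Q ≈ 80.7 m³/s

By discrete convolution, Q_j = Σ (P_i / 10 mm) · U_{j−i}.
At t = 12 h (j=4): Q = (30.9/10)·5.9 + (28.9/10)·8.2 + (34.3/10)·11.3 = 80.7 m³/s.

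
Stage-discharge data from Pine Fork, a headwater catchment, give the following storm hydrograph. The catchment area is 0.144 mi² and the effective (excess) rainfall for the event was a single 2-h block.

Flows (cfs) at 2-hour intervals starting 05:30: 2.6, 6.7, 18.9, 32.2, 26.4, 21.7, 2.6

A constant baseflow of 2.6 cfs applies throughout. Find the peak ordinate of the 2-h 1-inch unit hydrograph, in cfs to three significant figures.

Direct runoff: 0.0, 4.1, 16.3, 29.6, 23.8, 19.1, 0.0 cfs; ΣQ_DR = 92.90 cfs, peak = 29.6 cfs.
Runoff depth d = ΣQ_DR·Δt / A = 92.90 × 7200 / (0.144 mi²) = 1.999 in.
The 1-inch UH is the DRH scaled by (1 in)/d, so U_p = 29.6 × 1/1.999 = 14.8 cfs.

U_p ≈ 14.8 cfs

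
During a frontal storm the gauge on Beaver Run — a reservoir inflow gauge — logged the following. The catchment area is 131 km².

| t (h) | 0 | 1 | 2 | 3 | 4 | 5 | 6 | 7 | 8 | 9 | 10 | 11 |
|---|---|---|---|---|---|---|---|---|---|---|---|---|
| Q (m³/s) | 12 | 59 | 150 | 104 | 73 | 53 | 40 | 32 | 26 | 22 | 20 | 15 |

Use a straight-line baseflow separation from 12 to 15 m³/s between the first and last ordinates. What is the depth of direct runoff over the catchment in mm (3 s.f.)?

Direct runoff: 0.00, 46.73, 137.45, 91.18, 59.91, 39.64, 26.36, 18.09, 11.82, 7.55, 5.27, 0.00 m³/s; ΣQ_DR = 444.0 m³/s.
V = ΣQ_DR · Δt = 444.0 × 3600 s = 1.598 × 10^6 m³.
Over A = 131 km², depth = V / A = 12.2 mm.

d ≈ 12.2 mm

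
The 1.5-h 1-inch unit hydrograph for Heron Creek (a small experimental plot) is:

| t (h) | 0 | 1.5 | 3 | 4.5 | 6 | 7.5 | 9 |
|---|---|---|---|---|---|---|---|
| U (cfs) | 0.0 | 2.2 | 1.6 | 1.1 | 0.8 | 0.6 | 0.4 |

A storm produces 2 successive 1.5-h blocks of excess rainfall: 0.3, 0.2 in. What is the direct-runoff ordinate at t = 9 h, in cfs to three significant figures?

Q ≈ 0.240 cfs

By discrete convolution, Q_j = Σ (P_i / 1 in) · U_{j−i}.
At t = 9 h (j=6): Q = (0.3/1)·0.4 + (0.2/1)·0.6 = 0.240 cfs.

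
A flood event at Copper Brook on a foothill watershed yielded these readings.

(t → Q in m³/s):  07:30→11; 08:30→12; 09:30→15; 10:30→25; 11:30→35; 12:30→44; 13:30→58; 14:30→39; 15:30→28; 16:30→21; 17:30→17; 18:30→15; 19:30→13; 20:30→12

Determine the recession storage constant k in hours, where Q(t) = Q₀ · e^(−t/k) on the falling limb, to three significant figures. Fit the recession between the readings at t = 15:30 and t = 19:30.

k ≈ 5.21 h

On the falling limb, Q drops from 28 to 13 m³/s between t = 15:30 and t = 19:30 (Δt = 4 h).
k = −Δt / ln(Q₂/Q₁) = −4 / ln(13/28) = 5.21 h.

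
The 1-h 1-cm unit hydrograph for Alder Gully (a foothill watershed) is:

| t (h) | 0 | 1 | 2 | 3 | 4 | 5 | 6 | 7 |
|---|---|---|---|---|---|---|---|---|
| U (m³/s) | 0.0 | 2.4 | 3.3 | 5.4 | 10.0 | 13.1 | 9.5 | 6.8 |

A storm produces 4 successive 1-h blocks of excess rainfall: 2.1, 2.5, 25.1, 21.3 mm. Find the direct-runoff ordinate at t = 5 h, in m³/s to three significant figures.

Q ≈ 25.8 m³/s

By discrete convolution, Q_j = Σ (P_i / 10 mm) · U_{j−i}.
At t = 5 h (j=5): Q = (2.1/10)·13.1 + (2.5/10)·10.0 + (25.1/10)·5.4 + (21.3/10)·3.3 = 25.8 m³/s.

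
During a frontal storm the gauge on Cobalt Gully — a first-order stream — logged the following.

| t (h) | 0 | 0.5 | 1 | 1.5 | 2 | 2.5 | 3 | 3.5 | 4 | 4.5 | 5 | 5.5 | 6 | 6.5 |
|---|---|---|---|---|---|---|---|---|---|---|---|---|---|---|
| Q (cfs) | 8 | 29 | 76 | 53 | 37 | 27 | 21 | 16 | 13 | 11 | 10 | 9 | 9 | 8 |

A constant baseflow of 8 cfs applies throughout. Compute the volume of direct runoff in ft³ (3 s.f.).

Direct-runoff ordinates (Q − Q_b): 0.0, 21.0, 68.0, 45.0, 29.0, 19.0, 13.0, 8.0, 5.0, 3.0, 2.0, 1.0, 1.0, 0.0 cfs.
ΣQ_DR = 215.0 cfs.
With Δt = 0.5 h = 1800 s, V = ΣQ_DR · Δt = 215.0 × 1800 = 3.87 × 10^5 ft³.

V ≈ 3.87 × 10^5 ft³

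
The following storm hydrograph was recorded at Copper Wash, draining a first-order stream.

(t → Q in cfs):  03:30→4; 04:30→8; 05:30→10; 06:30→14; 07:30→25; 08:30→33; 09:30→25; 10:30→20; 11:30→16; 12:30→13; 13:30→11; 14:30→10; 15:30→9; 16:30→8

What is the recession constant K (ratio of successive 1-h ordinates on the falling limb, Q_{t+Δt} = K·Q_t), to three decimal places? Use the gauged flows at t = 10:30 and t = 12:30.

K ≈ 0.806

Using the recession-limb readings at t = 10:30 and t = 12:30: Q falls from 20 to 13 cfs over 2 intervals.
K = (Q₂/Q₁)^(1/2) = (13/20)^(1/2) = 0.806.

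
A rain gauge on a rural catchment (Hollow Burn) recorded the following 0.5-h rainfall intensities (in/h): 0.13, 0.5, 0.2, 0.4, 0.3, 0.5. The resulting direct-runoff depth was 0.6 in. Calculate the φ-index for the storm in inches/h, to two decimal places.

Only the 5 blocks with intensity above φ contribute runoff: 0.5, 0.2, 0.4, 0.3, 0.5 in/h.
Σ(I−φ)·Δt = d  ⇒  (0.5+0.2+0.4+0.3+0.5 − 5φ)·0.5 = 0.6
φ = (1.900 − 0.6/0.5) / 5 = 0.14 in/h.

φ ≈ 0.14 in/h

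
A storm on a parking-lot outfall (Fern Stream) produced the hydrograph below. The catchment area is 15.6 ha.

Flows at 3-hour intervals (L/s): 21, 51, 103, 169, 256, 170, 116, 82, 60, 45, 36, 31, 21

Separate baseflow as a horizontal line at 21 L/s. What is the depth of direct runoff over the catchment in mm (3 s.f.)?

Direct runoff: 0.0, 30.0, 82.0, 148.0, 235.0, 149.0, 95.0, 61.0, 39.0, 24.0, 15.0, 10.0, 0.0 L/s; ΣQ_DR = 888.0 L/s.
V = ΣQ_DR · Δt = 888.0 × 10800 s = 9.590 × 10^6 L.
Over A = 15.6 ha, depth = V / A = 61.5 mm.

d ≈ 61.5 mm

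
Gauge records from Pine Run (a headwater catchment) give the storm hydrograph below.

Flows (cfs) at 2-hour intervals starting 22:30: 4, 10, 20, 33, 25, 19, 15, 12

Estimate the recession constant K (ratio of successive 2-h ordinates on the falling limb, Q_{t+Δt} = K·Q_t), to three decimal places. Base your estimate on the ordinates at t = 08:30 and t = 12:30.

Using the recession-limb readings at t = 08:30 and t = 12:30: Q falls from 19 to 12 cfs over 2 intervals.
K = (Q₂/Q₁)^(1/2) = (12/19)^(1/2) = 0.795.

K ≈ 0.795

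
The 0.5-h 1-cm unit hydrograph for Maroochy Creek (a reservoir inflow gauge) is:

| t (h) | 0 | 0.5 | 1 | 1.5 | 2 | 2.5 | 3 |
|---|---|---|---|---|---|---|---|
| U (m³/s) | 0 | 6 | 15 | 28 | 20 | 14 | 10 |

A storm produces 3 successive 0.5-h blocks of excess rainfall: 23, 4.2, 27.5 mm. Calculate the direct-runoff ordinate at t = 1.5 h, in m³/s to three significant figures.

Q ≈ 87.2 m³/s

By discrete convolution, Q_j = Σ (P_i / 10 mm) · U_{j−i}.
At t = 1.5 h (j=3): Q = (23/10)·28 + (4.2/10)·15 + (27.5/10)·6 = 87.2 m³/s.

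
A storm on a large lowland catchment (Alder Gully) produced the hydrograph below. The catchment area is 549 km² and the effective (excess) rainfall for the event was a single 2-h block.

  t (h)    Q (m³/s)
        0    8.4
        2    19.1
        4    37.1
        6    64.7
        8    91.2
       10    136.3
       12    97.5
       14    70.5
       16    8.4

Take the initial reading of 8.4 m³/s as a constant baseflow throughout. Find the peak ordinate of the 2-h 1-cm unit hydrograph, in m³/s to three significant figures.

U_p ≈ 213 m³/s

Direct runoff: 0.0, 10.7, 28.7, 56.3, 82.8, 127.9, 89.1, 62.1, 0.0 m³/s; ΣQ_DR = 457.6 m³/s, peak = 127.9 m³/s.
Runoff depth d = ΣQ_DR·Δt / A = 457.6 × 7200 / (549 km²) = 6.001 mm.
The 1-cm UH is the DRH scaled by (10 mm)/d, so U_p = 127.9 × 10/6.001 = 213 m³/s.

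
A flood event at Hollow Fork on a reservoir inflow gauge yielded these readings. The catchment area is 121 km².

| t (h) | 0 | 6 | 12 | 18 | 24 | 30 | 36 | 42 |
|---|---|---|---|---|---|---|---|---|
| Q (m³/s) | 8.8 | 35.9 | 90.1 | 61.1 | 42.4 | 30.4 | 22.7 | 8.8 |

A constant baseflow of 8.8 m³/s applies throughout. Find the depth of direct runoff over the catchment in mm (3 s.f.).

Direct runoff: 0.0, 27.1, 81.3, 52.3, 33.6, 21.6, 13.9, 0.0 m³/s; ΣQ_DR = 229.8 m³/s.
V = ΣQ_DR · Δt = 229.8 × 21600 s = 4.964 × 10^6 m³.
Over A = 121 km², depth = V / A = 41.0 mm.

d ≈ 41.0 mm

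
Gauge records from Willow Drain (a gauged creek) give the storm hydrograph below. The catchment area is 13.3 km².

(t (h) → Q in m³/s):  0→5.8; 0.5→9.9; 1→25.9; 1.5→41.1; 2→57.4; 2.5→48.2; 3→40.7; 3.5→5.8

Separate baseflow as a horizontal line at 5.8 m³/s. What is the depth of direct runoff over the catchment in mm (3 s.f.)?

Direct runoff: 0.0, 4.1, 20.1, 35.3, 51.6, 42.4, 34.9, 0.0 m³/s; ΣQ_DR = 188.4 m³/s.
V = ΣQ_DR · Δt = 188.4 × 1800 s = 3.391 × 10^5 m³.
Over A = 13.3 km², depth = V / A = 25.5 mm.

d ≈ 25.5 mm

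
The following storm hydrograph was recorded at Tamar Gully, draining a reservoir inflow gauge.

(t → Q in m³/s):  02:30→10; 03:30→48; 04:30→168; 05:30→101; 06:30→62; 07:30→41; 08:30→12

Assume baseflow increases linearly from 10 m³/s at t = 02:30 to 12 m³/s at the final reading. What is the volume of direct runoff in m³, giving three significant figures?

V ≈ 1.31 × 10^6 m³

Direct-runoff ordinates (Q − Q_b): 0.00, 37.67, 157.33, 90.00, 50.67, 29.33, 0.00 m³/s.
ΣQ_DR = 365.0 m³/s.
With Δt = 1 h = 3600 s, V = ΣQ_DR · Δt = 365.0 × 3600 = 1.31 × 10^6 m³.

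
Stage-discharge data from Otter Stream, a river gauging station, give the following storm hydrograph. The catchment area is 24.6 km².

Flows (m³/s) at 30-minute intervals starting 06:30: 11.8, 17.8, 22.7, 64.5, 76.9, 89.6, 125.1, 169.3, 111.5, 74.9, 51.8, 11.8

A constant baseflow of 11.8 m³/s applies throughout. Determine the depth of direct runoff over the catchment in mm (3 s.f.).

Direct runoff: 0.0, 6.0, 10.9, 52.7, 65.1, 77.8, 113.3, 157.5, 99.7, 63.1, 40.0, 0.0 m³/s; ΣQ_DR = 686.1 m³/s.
V = ΣQ_DR · Δt = 686.1 × 1800 s = 1.235 × 10^6 m³.
Over A = 24.6 km², depth = V / A = 50.2 mm.

d ≈ 50.2 mm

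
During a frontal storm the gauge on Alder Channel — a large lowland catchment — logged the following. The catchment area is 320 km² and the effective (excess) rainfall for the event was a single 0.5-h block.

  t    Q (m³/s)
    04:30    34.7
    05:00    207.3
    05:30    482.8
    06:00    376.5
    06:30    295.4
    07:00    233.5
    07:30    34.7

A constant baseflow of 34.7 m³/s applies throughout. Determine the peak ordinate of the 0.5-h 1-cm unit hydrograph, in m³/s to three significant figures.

U_p ≈ 560 m³/s

Direct runoff: 0.0, 172.6, 448.1, 341.8, 260.7, 198.8, 0.0 m³/s; ΣQ_DR = 1422 m³/s, peak = 448.1 m³/s.
Runoff depth d = ΣQ_DR·Δt / A = 1422 × 1800 / (320 km²) = 7.999 mm.
The 1-cm UH is the DRH scaled by (10 mm)/d, so U_p = 448.1 × 10/7.999 = 560 m³/s.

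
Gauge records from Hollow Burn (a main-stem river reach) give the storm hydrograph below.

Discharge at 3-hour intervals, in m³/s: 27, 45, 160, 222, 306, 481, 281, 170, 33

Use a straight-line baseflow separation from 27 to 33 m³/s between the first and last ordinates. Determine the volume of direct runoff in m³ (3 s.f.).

Direct-runoff ordinates (Q − Q_b): 0.00, 17.25, 131.50, 192.75, 276.00, 450.25, 249.50, 137.75, 0.00 m³/s.
ΣQ_DR = 1455 m³/s.
With Δt = 3 h = 10800 s, V = ΣQ_DR · Δt = 1455 × 10800 = 1.57 × 10^7 m³.

V ≈ 1.57 × 10^7 m³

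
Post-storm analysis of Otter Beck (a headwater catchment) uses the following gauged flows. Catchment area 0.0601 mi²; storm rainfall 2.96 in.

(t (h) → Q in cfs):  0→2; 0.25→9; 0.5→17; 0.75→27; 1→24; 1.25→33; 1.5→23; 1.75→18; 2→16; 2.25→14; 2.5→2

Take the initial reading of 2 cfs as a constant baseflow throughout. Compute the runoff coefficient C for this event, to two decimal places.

ΣQ_DR = 163.0 cfs; V = ΣQ_DR·Δt = 1.467 × 10^5 ft³.
Runoff depth d = V / A = 1.051 in.
C = d / P = 1.051 / 2.96 = 0.35.

C ≈ 0.35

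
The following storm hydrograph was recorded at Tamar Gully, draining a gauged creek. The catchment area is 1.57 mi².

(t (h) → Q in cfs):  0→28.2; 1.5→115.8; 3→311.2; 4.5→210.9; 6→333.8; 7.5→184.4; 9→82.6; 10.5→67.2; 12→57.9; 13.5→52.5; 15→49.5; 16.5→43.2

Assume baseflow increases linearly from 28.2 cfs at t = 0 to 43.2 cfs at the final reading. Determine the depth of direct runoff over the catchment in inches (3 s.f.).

Direct runoff: 0.00, 86.24, 280.27, 178.61, 300.15, 149.38, 46.22, 29.45, 18.79, 12.03, 7.66, 0.00 cfs; ΣQ_DR = 1109 cfs.
V = ΣQ_DR · Δt = 1109 × 5400 s = 5.988 × 10^6 ft³.
Over A = 1.57 mi², depth = V / A = 1.64 in.

d ≈ 1.64 in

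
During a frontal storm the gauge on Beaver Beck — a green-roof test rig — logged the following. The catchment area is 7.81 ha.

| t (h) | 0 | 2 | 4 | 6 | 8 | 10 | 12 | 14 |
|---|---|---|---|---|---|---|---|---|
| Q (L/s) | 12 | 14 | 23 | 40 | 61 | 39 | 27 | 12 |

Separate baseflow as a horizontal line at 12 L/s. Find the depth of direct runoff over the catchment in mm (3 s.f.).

Direct runoff: 0.0, 2.0, 11.0, 28.0, 49.0, 27.0, 15.0, 0.0 L/s; ΣQ_DR = 132.0 L/s.
V = ΣQ_DR · Δt = 132.0 × 7200 s = 9.504 × 10^5 L.
Over A = 7.81 ha, depth = V / A = 12.2 mm.

d ≈ 12.2 mm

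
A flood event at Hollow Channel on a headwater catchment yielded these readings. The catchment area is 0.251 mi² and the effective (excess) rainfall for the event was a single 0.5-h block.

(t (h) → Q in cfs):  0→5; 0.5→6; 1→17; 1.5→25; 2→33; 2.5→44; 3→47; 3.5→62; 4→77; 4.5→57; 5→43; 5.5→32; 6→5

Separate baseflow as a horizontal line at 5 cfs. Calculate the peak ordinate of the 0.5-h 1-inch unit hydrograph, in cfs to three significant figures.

Direct runoff: 0.0, 1.0, 12.0, 20.0, 28.0, 39.0, 42.0, 57.0, 72.0, 52.0, 38.0, 27.0, 0.0 cfs; ΣQ_DR = 388.0 cfs, peak = 72.0 cfs.
Runoff depth d = ΣQ_DR·Δt / A = 388.0 × 1800 / (0.251 mi²) = 1.198 in.
The 1-inch UH is the DRH scaled by (1 in)/d, so U_p = 72.0 × 1/1.198 = 60.1 cfs.

U_p ≈ 60.1 cfs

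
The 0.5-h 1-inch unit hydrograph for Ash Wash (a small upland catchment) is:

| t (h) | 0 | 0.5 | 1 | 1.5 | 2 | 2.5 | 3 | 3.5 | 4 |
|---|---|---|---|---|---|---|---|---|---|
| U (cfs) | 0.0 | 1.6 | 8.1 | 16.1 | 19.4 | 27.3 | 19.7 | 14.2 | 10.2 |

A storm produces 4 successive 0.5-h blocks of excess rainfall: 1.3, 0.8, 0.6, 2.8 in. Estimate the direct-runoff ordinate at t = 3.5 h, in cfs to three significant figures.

By discrete convolution, Q_j = Σ (P_i / 1 in) · U_{j−i}.
At t = 3.5 h (j=7): Q = (1.3/1)·14.2 + (0.8/1)·19.7 + (0.6/1)·27.3 + (2.8/1)·19.4 = 105 cfs.

Q ≈ 105 cfs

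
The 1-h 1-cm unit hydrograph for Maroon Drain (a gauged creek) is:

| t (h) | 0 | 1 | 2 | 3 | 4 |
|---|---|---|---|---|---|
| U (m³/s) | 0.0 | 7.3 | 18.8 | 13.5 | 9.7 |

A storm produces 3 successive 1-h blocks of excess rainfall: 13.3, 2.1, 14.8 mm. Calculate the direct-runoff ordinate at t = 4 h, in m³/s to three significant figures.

Q ≈ 43.6 m³/s

By discrete convolution, Q_j = Σ (P_i / 10 mm) · U_{j−i}.
At t = 4 h (j=4): Q = (13.3/10)·9.7 + (2.1/10)·13.5 + (14.8/10)·18.8 = 43.6 m³/s.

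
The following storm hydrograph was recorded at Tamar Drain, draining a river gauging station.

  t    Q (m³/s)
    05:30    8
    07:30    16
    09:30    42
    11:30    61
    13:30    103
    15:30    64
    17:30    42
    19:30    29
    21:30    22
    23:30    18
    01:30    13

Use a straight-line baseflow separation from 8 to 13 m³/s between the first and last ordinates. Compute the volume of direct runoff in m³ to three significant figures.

V ≈ 2.18 × 10^6 m³

Direct-runoff ordinates (Q − Q_b): 0.00, 7.50, 33.00, 51.50, 93.00, 53.50, 31.00, 17.50, 10.00, 5.50, 0.00 m³/s.
ΣQ_DR = 302.5 m³/s.
With Δt = 2 h = 7200 s, V = ΣQ_DR · Δt = 302.5 × 7200 = 2.18 × 10^6 m³.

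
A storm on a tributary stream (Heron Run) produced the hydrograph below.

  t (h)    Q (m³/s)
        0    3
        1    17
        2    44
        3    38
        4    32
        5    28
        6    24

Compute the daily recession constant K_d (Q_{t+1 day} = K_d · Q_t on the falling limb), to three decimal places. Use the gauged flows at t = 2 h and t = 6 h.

K_d ≈ 0.026

Between t = 2 h and t = 6 h the flow falls from 44 to 24 m³/s over 4×1 h = 4 h.
Per-interval ratio K = (24/44)^(1/4) = 0.8594; K_d = K^(24/1) = 0.026.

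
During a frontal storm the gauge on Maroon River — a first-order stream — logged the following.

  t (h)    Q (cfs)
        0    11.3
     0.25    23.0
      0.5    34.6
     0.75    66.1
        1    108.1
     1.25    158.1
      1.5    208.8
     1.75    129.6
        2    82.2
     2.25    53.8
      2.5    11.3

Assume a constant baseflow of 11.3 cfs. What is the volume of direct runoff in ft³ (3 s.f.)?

Direct-runoff ordinates (Q − Q_b): 0.0, 11.7, 23.3, 54.8, 96.8, 146.8, 197.5, 118.3, 70.9, 42.5, 0.0 cfs.
ΣQ_DR = 762.6 cfs.
With Δt = 0.25 h = 900 s, V = ΣQ_DR · Δt = 762.6 × 900 = 6.86 × 10^5 ft³.

V ≈ 6.86 × 10^5 ft³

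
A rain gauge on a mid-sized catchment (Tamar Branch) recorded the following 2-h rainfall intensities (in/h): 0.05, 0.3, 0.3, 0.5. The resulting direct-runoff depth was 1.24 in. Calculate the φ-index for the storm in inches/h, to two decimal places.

Only the 3 blocks with intensity above φ contribute runoff: 0.3, 0.3, 0.5 in/h.
Σ(I−φ)·Δt = d  ⇒  (0.3+0.3+0.5 − 3φ)·2 = 1.24
φ = (1.100 − 1.24/2) / 3 = 0.16 in/h.

φ ≈ 0.16 in/h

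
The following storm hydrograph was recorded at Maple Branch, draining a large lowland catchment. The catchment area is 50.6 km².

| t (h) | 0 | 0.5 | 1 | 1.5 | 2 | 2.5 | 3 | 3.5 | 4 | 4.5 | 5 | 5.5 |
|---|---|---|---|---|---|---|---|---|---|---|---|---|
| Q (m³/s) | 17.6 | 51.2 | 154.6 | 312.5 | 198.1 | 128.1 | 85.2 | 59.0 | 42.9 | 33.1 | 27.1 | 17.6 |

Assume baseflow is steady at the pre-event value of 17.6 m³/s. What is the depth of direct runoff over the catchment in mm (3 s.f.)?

Direct runoff: 0.0, 33.6, 137.0, 294.9, 180.5, 110.5, 67.6, 41.4, 25.3, 15.5, 9.5, 0.0 m³/s; ΣQ_DR = 915.8 m³/s.
V = ΣQ_DR · Δt = 915.8 × 1800 s = 1.648 × 10^6 m³.
Over A = 50.6 km², depth = V / A = 32.6 mm.

d ≈ 32.6 mm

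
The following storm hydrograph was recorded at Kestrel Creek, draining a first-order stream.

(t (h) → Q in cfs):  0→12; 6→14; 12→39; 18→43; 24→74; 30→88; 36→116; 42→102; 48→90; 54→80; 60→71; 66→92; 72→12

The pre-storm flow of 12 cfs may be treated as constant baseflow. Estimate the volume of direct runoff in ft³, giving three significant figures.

Direct-runoff ordinates (Q − Q_b): 0.0, 2.0, 27.0, 31.0, 62.0, 76.0, 104.0, 90.0, 78.0, 68.0, 59.0, 80.0, 0.0 cfs.
ΣQ_DR = 677.0 cfs.
With Δt = 6 h = 21600 s, V = ΣQ_DR · Δt = 677.0 × 21600 = 1.46 × 10^7 ft³.

V ≈ 1.46 × 10^7 ft³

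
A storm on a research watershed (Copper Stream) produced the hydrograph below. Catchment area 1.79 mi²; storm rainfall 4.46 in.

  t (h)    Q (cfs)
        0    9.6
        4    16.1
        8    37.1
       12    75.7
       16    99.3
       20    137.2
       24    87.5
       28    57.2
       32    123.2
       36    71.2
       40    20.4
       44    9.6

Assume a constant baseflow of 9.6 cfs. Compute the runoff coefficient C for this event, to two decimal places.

ΣQ_DR = 628.9 cfs; V = ΣQ_DR·Δt = 9.056 × 10^6 ft³.
Runoff depth d = V / A = 2.178 in.
C = d / P = 2.178 / 4.46 = 0.49.

C ≈ 0.49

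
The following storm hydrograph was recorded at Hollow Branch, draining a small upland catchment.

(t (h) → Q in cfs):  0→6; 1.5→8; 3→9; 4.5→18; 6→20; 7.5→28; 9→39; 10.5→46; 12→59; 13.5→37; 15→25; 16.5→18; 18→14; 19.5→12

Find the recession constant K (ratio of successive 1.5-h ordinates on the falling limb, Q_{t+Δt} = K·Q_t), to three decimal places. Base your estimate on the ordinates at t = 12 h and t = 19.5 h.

K ≈ 0.727

Using the recession-limb readings at t = 12 h and t = 19.5 h: Q falls from 59 to 12 cfs over 5 intervals.
K = (Q₂/Q₁)^(1/5) = (12/59)^(1/5) = 0.727.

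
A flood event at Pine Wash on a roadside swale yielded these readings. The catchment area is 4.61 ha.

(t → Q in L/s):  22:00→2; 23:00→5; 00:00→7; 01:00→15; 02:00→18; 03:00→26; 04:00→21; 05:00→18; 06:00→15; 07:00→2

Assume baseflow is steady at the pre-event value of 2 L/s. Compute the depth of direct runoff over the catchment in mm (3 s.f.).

d ≈ 8.51 mm

Direct runoff: 0.0, 3.0, 5.0, 13.0, 16.0, 24.0, 19.0, 16.0, 13.0, 0.0 L/s; ΣQ_DR = 109.0 L/s.
V = ΣQ_DR · Δt = 109.0 × 3600 s = 3.924 × 10^5 L.
Over A = 4.61 ha, depth = V / A = 8.51 mm.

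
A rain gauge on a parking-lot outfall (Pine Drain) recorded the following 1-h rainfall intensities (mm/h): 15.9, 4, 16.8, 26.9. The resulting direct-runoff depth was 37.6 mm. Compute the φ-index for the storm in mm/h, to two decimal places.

φ ≈ 7.33 mm/h

Only the 3 blocks with intensity above φ contribute runoff: 15.9, 16.8, 26.9 mm/h.
Σ(I−φ)·Δt = d  ⇒  (15.9+16.8+26.9 − 3φ)·1 = 37.6
φ = (59.60 − 37.6/1) / 3 = 7.33 mm/h.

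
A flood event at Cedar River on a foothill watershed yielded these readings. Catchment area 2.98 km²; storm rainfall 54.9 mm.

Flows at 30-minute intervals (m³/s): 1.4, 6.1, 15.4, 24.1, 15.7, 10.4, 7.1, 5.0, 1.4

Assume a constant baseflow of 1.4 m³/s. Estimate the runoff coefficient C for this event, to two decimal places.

ΣQ_DR = 74.00 m³/s; V = ΣQ_DR·Δt = 1.332 × 10^5 m³.
Runoff depth d = V / A = 44.70 mm.
C = d / P = 44.70 / 54.9 = 0.81.

C ≈ 0.81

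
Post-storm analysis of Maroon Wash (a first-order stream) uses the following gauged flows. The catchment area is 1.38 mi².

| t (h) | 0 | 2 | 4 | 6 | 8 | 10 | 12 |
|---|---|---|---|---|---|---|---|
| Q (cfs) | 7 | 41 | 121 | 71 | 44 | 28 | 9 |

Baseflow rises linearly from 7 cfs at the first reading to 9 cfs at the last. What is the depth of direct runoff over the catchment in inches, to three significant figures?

d ≈ 0.595 in

Direct runoff: 0.00, 33.67, 113.33, 63.00, 35.67, 19.33, 0.00 cfs; ΣQ_DR = 265.0 cfs.
V = ΣQ_DR · Δt = 265.0 × 7200 s = 1.908 × 10^6 ft³.
Over A = 1.38 mi², depth = V / A = 0.595 in.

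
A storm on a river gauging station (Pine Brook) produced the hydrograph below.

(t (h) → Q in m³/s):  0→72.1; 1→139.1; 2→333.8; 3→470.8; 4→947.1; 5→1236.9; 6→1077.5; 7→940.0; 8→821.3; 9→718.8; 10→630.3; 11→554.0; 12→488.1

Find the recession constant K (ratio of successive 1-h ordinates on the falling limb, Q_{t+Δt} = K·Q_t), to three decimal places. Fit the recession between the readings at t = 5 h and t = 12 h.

Using the recession-limb readings at t = 5 h and t = 12 h: Q falls from 1236.9 to 488.1 m³/s over 7 intervals.
K = (Q₂/Q₁)^(1/7) = (488.1/1236.9)^(1/7) = 0.876.

K ≈ 0.876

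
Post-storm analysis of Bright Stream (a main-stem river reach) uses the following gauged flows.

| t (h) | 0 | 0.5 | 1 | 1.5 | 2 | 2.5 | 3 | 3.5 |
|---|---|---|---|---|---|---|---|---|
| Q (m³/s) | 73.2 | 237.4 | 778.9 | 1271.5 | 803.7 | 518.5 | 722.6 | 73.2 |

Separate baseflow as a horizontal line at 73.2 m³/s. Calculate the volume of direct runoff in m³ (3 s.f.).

Direct-runoff ordinates (Q − Q_b): 0.0, 164.2, 705.7, 1198.3, 730.5, 445.3, 649.4, 0.0 m³/s.
ΣQ_DR = 3893 m³/s.
With Δt = 0.5 h = 1800 s, V = ΣQ_DR · Δt = 3893 × 1800 = 7.01 × 10^6 m³.

V ≈ 7.01 × 10^6 m³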